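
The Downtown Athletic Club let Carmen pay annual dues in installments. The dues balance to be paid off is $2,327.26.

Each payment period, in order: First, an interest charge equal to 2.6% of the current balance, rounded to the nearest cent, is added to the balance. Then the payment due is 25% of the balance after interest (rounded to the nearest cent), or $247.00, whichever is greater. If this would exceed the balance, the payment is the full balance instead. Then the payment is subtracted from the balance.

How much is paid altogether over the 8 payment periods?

$2,546.76

# | Opening | Interest | Payment | End bal
1 | $2,327.26 | $60.51 | $596.94 | $1,790.83
2 | $1,790.83 | $46.56 | $459.35 | $1,378.04
3 | $1,378.04 | $35.83 | $353.47 | $1,060.40
4 | $1,060.40 | $27.57 | $271.99 | $815.98
5 | $815.98 | $21.22 | $247.00 | $590.20
6 | $590.20 | $15.35 | $247.00 | $358.55
7 | $358.55 | $9.32 | $247.00 | $120.87
8 | $120.87 | $3.14 | $124.01 | $0.00
Total paid: $2,546.76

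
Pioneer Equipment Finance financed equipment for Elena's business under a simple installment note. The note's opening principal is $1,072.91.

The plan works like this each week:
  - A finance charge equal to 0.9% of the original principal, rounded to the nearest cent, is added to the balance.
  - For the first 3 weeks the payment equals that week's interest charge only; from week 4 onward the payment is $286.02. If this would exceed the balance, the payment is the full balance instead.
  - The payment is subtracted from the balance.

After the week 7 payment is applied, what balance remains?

$0.00

Week 1: $1,072.91 +$9.66 interest = $1,082.57; pay $9.66 → $1,072.91
Week 2: $1,072.91 +$9.66 interest = $1,082.57; pay $9.66 → $1,072.91
Week 3: $1,072.91 +$9.66 interest = $1,082.57; pay $9.66 → $1,072.91
Week 4: $1,072.91 +$9.66 interest = $1,082.57; pay $286.02 → $796.55
Week 5: $796.55 +$9.66 interest = $806.21; pay $286.02 → $520.19
Week 6: $520.19 +$9.66 interest = $529.85; pay $286.02 → $243.83
Week 7: $243.83 +$9.66 interest = $253.49; pay $253.49 → $0.00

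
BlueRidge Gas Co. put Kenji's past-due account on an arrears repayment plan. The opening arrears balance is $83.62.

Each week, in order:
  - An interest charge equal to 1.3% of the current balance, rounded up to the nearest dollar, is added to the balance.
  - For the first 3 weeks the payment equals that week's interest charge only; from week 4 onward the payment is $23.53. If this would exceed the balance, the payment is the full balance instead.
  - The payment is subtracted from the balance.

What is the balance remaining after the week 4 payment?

$62.09

Week 1: $83.62 +$2.00 interest = $85.62; pay $2.00 → $83.62
Week 2: $83.62 +$2.00 interest = $85.62; pay $2.00 → $83.62
Week 3: $83.62 +$2.00 interest = $85.62; pay $2.00 → $83.62
Week 4: $83.62 +$2.00 interest = $85.62; pay $23.53 → $62.09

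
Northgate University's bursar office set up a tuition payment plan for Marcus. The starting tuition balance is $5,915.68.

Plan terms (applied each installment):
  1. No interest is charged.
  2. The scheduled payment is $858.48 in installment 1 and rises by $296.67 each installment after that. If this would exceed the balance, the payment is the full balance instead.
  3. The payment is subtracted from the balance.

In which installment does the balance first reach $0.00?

5

Installment 1: opening $5,915.68; payment $858.48; balance $5,057.20
Installment 2: opening $5,057.20; payment $1,155.15; balance $3,902.05
Installment 3: opening $3,902.05; payment $1,451.82; balance $2,450.23
Installment 4: opening $2,450.23; payment $1,748.49; balance $701.74
Installment 5: opening $701.74; payment $701.74; balance $0.00
Balance reaches $0.00 in installment 5.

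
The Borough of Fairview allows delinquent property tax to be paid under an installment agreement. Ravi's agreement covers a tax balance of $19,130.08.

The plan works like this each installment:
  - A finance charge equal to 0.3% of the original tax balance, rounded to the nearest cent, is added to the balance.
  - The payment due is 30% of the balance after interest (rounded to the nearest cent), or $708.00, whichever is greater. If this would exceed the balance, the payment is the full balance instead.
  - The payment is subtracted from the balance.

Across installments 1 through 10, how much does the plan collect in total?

Installment 1: $19,130.08 +$57.39 interest = $19,187.47; pay $5,756.24 → $13,431.23
Installment 2: $13,431.23 +$57.39 interest = $13,488.62; pay $4,046.59 → $9,442.03
Installment 3: $9,442.03 +$57.39 interest = $9,499.42; pay $2,849.83 → $6,649.59
Installment 4: $6,649.59 +$57.39 interest = $6,706.98; pay $2,012.09 → $4,694.89
Installment 5: $4,694.89 +$57.39 interest = $4,752.28; pay $1,425.68 → $3,326.60
Installment 6: $3,326.60 +$57.39 interest = $3,383.99; pay $1,015.20 → $2,368.79
Installment 7: $2,368.79 +$57.39 interest = $2,426.18; pay $727.85 → $1,698.33
Installment 8: $1,698.33 +$57.39 interest = $1,755.72; pay $708.00 → $1,047.72
Installment 9: $1,047.72 +$57.39 interest = $1,105.11; pay $708.00 → $397.11
Installment 10: $397.11 +$57.39 interest = $454.50; pay $454.50 → $0.00
Total paid: $19,703.98

$19,703.98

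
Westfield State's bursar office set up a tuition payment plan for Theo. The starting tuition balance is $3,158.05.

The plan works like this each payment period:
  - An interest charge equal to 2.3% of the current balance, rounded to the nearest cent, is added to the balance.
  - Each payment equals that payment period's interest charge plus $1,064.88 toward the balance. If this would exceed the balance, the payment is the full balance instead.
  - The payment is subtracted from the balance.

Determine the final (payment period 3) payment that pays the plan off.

$1,051.94

# | Opening | Interest | Payment | End bal
1 | $3,158.05 | $72.64 | $1,137.52 | $2,093.17
2 | $2,093.17 | $48.14 | $1,113.02 | $1,028.29
3 | $1,028.29 | $23.65 | $1,051.94 | $0.00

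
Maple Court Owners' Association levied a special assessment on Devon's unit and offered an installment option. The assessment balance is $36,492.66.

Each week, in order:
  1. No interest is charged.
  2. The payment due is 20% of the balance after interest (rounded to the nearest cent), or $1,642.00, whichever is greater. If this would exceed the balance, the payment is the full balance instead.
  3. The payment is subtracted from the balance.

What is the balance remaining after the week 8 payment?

$6,011.06

Week 1: $36,492.66 − $7,298.53 → $29,194.13
Week 2: $29,194.13 − $5,838.83 → $23,355.30
Week 3: $23,355.30 − $4,671.06 → $18,684.24
Week 4: $18,684.24 − $3,736.85 → $14,947.39
Week 5: $14,947.39 − $2,989.48 → $11,957.91
Week 6: $11,957.91 − $2,391.58 → $9,566.33
Week 7: $9,566.33 − $1,913.27 → $7,653.06
Week 8: $7,653.06 − $1,642.00 → $6,011.06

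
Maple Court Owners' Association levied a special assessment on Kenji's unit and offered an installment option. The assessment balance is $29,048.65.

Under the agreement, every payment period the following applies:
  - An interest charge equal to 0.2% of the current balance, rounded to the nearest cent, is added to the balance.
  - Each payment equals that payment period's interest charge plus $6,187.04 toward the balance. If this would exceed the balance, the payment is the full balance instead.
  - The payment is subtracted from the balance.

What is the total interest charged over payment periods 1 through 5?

# | Opening | Interest | Payment | End bal
1 | $29,048.65 | $58.10 | $6,245.14 | $22,861.61
2 | $22,861.61 | $45.72 | $6,232.76 | $16,674.57
3 | $16,674.57 | $33.35 | $6,220.39 | $10,487.53
4 | $10,487.53 | $20.98 | $6,208.02 | $4,300.49
5 | $4,300.49 | $8.60 | $4,309.09 | $0.00
Total interest: $58.10 + $45.72 + $33.35 + $20.98 + $8.60 = $166.75

$166.75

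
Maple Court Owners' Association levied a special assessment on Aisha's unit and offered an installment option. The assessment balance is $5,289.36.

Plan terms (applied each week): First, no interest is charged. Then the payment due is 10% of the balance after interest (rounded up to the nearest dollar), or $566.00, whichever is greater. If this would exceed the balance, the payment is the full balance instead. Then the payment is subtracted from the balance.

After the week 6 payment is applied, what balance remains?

Week 1: $5,289.36 − $566.00 → $4,723.36
Week 2: $4,723.36 − $566.00 → $4,157.36
Week 3: $4,157.36 − $566.00 → $3,591.36
Week 4: $3,591.36 − $566.00 → $3,025.36
Week 5: $3,025.36 − $566.00 → $2,459.36
Week 6: $2,459.36 − $566.00 → $1,893.36

$1,893.36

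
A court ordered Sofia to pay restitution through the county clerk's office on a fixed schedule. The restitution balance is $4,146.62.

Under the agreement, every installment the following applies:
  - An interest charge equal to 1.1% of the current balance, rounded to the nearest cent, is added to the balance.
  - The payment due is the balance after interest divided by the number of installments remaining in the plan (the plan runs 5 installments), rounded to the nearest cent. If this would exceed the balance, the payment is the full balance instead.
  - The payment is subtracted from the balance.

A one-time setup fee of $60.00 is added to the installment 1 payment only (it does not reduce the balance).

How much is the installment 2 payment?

Installment 1: opening $4,146.62; interest $45.61 → $4,192.23; payment $838.45 (+ $60.00 fee); balance $3,353.78
Installment 2: opening $3,353.78; interest $36.89 → $3,390.67; payment $847.67; balance $2,543.00

$847.67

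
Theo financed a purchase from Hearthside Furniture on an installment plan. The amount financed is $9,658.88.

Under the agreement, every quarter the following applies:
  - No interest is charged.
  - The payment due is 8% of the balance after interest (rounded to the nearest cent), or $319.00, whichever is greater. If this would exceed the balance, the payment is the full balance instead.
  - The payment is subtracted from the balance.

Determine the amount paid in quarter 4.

$601.70

# | Opening | Payment | End bal
1 | $9,658.88 | $772.71 | $8,886.17
2 | $8,886.17 | $710.89 | $8,175.28
3 | $8,175.28 | $654.02 | $7,521.26
4 | $7,521.26 | $601.70 | $6,919.56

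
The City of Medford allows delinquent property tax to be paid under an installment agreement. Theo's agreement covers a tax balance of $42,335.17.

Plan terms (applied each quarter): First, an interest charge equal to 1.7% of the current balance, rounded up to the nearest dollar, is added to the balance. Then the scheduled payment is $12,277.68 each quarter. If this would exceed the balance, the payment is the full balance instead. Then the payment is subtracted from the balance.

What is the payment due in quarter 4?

$7,191.13

Quarter 1: opening $42,335.17; interest $720.00 → $43,055.17; payment $12,277.68; balance $30,777.49
Quarter 2: opening $30,777.49; interest $524.00 → $31,301.49; payment $12,277.68; balance $19,023.81
Quarter 3: opening $19,023.81; interest $324.00 → $19,347.81; payment $12,277.68; balance $7,070.13
Quarter 4: opening $7,070.13; interest $121.00 → $7,191.13; payment $7,191.13; balance $0.00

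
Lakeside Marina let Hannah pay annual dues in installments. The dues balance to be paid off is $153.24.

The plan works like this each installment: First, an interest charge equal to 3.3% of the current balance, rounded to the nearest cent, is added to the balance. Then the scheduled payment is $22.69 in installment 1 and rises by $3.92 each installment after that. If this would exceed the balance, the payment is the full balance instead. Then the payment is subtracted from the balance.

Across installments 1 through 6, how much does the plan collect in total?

$171.81

Installment 1: $153.24 +$5.06 interest = $158.30; pay $22.69 → $135.61
Installment 2: $135.61 +$4.48 interest = $140.09; pay $26.61 → $113.48
Installment 3: $113.48 +$3.74 interest = $117.22; pay $30.53 → $86.69
Installment 4: $86.69 +$2.86 interest = $89.55; pay $34.45 → $55.10
Installment 5: $55.10 +$1.82 interest = $56.92; pay $38.37 → $18.55
Installment 6: $18.55 +$0.61 interest = $19.16; pay $19.16 → $0.00
Total paid: $171.81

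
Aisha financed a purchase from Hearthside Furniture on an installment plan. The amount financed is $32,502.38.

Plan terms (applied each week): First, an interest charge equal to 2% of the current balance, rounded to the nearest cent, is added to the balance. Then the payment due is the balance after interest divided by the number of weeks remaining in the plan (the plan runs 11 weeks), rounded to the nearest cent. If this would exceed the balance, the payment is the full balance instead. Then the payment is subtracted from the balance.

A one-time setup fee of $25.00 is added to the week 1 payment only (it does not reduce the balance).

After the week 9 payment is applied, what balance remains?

$7,062.43

Week 1: opening $32,502.38; interest $650.05 → $33,152.43; payment $3,013.86 (+ $25.00 fee); balance $30,138.57
Week 2: opening $30,138.57; interest $602.77 → $30,741.34; payment $3,074.13; balance $27,667.21
Week 3: opening $27,667.21; interest $553.34 → $28,220.55; payment $3,135.62; balance $25,084.93
Week 4: opening $25,084.93; interest $501.70 → $25,586.63; payment $3,198.33; balance $22,388.30
Week 5: opening $22,388.30; interest $447.77 → $22,836.07; payment $3,262.30; balance $19,573.77
Week 6: opening $19,573.77; interest $391.48 → $19,965.25; payment $3,327.54; balance $16,637.71
Week 7: opening $16,637.71; interest $332.75 → $16,970.46; payment $3,394.09; balance $13,576.37
Week 8: opening $13,576.37; interest $271.53 → $13,847.90; payment $3,461.98; balance $10,385.92
Week 9: opening $10,385.92; interest $207.72 → $10,593.64; payment $3,531.21; balance $7,062.43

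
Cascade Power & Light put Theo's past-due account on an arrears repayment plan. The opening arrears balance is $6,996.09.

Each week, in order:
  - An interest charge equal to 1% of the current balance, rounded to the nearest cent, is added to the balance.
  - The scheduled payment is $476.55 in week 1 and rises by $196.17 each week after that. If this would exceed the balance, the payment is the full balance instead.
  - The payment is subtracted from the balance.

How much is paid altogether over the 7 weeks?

# | Opening | Interest | Payment | End bal
1 | $6,996.09 | $69.96 | $476.55 | $6,589.50
2 | $6,589.50 | $65.90 | $672.72 | $5,982.68
3 | $5,982.68 | $59.83 | $868.89 | $5,173.62
4 | $5,173.62 | $51.74 | $1,065.06 | $4,160.30
5 | $4,160.30 | $41.60 | $1,261.23 | $2,940.67
6 | $2,940.67 | $29.41 | $1,457.40 | $1,512.68
7 | $1,512.68 | $15.13 | $1,527.81 | $0.00
Total paid: $7,329.66

$7,329.66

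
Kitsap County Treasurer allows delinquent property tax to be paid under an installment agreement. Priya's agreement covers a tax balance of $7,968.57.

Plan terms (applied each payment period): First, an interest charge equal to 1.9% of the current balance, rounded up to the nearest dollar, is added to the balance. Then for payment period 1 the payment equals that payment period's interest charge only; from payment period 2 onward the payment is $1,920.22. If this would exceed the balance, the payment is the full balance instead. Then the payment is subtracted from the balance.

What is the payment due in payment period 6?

Payment period 1: opening $7,968.57; interest $152.00 → $8,120.57; payment $152.00; balance $7,968.57
Payment period 2: opening $7,968.57; interest $152.00 → $8,120.57; payment $1,920.22; balance $6,200.35
Payment period 3: opening $6,200.35; interest $118.00 → $6,318.35; payment $1,920.22; balance $4,398.13
Payment period 4: opening $4,398.13; interest $84.00 → $4,482.13; payment $1,920.22; balance $2,561.91
Payment period 5: opening $2,561.91; interest $49.00 → $2,610.91; payment $1,920.22; balance $690.69
Payment period 6: opening $690.69; interest $14.00 → $704.69; payment $704.69; balance $0.00

$704.69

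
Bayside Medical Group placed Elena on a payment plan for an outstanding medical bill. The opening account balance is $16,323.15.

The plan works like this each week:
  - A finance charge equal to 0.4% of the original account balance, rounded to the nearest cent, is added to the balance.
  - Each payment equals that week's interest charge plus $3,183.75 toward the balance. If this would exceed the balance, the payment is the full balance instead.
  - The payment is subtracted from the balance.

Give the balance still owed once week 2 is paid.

# | Opening | Interest | Payment | End bal
1 | $16,323.15 | $65.29 | $3,249.04 | $13,139.40
2 | $13,139.40 | $65.29 | $3,249.04 | $9,955.65

$9,955.65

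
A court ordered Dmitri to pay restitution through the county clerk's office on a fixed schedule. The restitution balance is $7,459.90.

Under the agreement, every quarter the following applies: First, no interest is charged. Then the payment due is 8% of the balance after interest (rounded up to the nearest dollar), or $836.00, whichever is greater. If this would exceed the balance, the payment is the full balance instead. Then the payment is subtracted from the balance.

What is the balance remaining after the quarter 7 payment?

Quarter 1: opening $7,459.90; payment $836.00; balance $6,623.90
Quarter 2: opening $6,623.90; payment $836.00; balance $5,787.90
Quarter 3: opening $5,787.90; payment $836.00; balance $4,951.90
Quarter 4: opening $4,951.90; payment $836.00; balance $4,115.90
Quarter 5: opening $4,115.90; payment $836.00; balance $3,279.90
Quarter 6: opening $3,279.90; payment $836.00; balance $2,443.90
Quarter 7: opening $2,443.90; payment $836.00; balance $1,607.90

$1,607.90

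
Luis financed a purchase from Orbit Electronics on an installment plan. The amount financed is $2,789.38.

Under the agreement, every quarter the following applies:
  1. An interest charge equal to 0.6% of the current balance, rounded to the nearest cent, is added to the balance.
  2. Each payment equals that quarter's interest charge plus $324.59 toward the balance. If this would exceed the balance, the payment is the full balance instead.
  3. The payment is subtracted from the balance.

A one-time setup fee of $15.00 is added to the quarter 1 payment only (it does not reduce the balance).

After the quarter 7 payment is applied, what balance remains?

Quarter 1: $2,789.38 +$16.74 interest = $2,806.12; pay $341.33 (+ $15.00 fee) → $2,464.79
Quarter 2: $2,464.79 +$14.79 interest = $2,479.58; pay $339.38 → $2,140.20
Quarter 3: $2,140.20 +$12.84 interest = $2,153.04; pay $337.43 → $1,815.61
Quarter 4: $1,815.61 +$10.89 interest = $1,826.50; pay $335.48 → $1,491.02
Quarter 5: $1,491.02 +$8.95 interest = $1,499.97; pay $333.54 → $1,166.43
Quarter 6: $1,166.43 +$7.00 interest = $1,173.43; pay $331.59 → $841.84
Quarter 7: $841.84 +$5.05 interest = $846.89; pay $329.64 → $517.25

$517.25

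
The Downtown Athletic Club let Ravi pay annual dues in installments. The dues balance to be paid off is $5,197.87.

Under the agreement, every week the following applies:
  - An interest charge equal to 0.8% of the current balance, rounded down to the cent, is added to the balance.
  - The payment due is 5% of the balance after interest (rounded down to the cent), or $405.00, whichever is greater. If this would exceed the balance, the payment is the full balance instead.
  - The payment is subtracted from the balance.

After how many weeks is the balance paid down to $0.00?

Week 1: opening $5,197.87; interest $41.58 → $5,239.45; payment $405.00; balance $4,834.45
Week 2: opening $4,834.45; interest $38.67 → $4,873.12; payment $405.00; balance $4,468.12
Week 3: opening $4,468.12; interest $35.74 → $4,503.86; payment $405.00; balance $4,098.86
Week 4: opening $4,098.86; interest $32.79 → $4,131.65; payment $405.00; balance $3,726.65
Week 5: opening $3,726.65; interest $29.81 → $3,756.46; payment $405.00; balance $3,351.46
Week 6: opening $3,351.46; interest $26.81 → $3,378.27; payment $405.00; balance $2,973.27
Week 7: opening $2,973.27; interest $23.78 → $2,997.05; payment $405.00; balance $2,592.05
Week 8: opening $2,592.05; interest $20.73 → $2,612.78; payment $405.00; balance $2,207.78
Week 9: opening $2,207.78; interest $17.66 → $2,225.44; payment $405.00; balance $1,820.44
Week 10: opening $1,820.44; interest $14.56 → $1,835.00; payment $405.00; balance $1,430.00
Week 11: opening $1,430.00; interest $11.44 → $1,441.44; payment $405.00; balance $1,036.44
Week 12: opening $1,036.44; interest $8.29 → $1,044.73; payment $405.00; balance $639.73
Week 13: opening $639.73; interest $5.11 → $644.84; payment $405.00; balance $239.84
Week 14: opening $239.84; interest $1.91 → $241.75; payment $241.75; balance $0.00
Balance reaches $0.00 in week 14.

14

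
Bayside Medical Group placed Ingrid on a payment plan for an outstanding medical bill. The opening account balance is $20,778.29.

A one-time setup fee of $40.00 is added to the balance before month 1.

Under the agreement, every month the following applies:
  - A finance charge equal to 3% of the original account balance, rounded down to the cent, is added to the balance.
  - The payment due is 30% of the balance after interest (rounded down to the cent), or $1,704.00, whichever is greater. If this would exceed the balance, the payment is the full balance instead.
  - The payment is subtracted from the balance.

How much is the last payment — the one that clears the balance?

$1,009.65

# | Opening | Interest | Payment | End bal
1 | $20,818.29 | $623.34 | $6,432.48 | $15,009.15
2 | $15,009.15 | $623.34 | $4,689.74 | $10,942.75
3 | $10,942.75 | $623.34 | $3,469.82 | $8,096.27
4 | $8,096.27 | $623.34 | $2,615.88 | $6,103.73
5 | $6,103.73 | $623.34 | $2,018.12 | $4,708.95
6 | $4,708.95 | $623.34 | $1,704.00 | $3,628.29
7 | $3,628.29 | $623.34 | $1,704.00 | $2,547.63
8 | $2,547.63 | $623.34 | $1,704.00 | $1,466.97
9 | $1,466.97 | $623.34 | $1,704.00 | $386.31
10 | $386.31 | $623.34 | $1,009.65 | $0.00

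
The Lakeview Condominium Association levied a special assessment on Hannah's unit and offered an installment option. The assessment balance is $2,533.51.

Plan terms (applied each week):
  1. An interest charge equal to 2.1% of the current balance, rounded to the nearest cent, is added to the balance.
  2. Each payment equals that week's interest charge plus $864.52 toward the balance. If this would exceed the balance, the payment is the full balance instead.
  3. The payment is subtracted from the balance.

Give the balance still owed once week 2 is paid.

Week 1: $2,533.51 +$53.20 interest = $2,586.71; pay $917.72 → $1,668.99
Week 2: $1,668.99 +$35.05 interest = $1,704.04; pay $899.57 → $804.47

$804.47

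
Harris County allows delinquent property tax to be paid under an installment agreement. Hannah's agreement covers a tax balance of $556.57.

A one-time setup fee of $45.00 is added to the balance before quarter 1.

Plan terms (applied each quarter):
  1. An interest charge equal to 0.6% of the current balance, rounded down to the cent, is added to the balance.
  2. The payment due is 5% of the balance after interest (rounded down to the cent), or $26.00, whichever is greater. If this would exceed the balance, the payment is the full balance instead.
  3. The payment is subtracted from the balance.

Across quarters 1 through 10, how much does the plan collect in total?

$269.20

# | Opening | Interest | Payment | End bal
1 | $601.57 | $3.60 | $30.25 | $574.92
2 | $574.92 | $3.44 | $28.91 | $549.45
3 | $549.45 | $3.29 | $27.63 | $525.11
4 | $525.11 | $3.15 | $26.41 | $501.85
5 | $501.85 | $3.01 | $26.00 | $478.86
6 | $478.86 | $2.87 | $26.00 | $455.73
7 | $455.73 | $2.73 | $26.00 | $432.46
8 | $432.46 | $2.59 | $26.00 | $409.05
9 | $409.05 | $2.45 | $26.00 | $385.50
10 | $385.50 | $2.31 | $26.00 | $361.81
Total paid: $269.20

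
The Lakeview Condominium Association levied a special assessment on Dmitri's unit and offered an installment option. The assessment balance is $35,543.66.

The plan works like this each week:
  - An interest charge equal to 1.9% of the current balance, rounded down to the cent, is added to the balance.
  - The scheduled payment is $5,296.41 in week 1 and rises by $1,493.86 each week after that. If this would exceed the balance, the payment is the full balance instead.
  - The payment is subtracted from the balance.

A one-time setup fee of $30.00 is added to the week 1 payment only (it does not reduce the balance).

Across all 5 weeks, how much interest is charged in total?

# | Opening | Interest | Payment | Fee | End bal
1 | $35,543.66 | $675.32 | $5,296.41 | $30.00 | $30,922.57
2 | $30,922.57 | $587.52 | $6,790.27 | — | $24,719.82
3 | $24,719.82 | $469.67 | $8,284.13 | — | $16,905.36
4 | $16,905.36 | $321.20 | $9,777.99 | — | $7,448.57
5 | $7,448.57 | $141.52 | $7,590.09 | — | $0.00
Total interest: $675.32 + $587.52 + $469.67 + $321.20 + $141.52 = $2,195.23

$2,195.23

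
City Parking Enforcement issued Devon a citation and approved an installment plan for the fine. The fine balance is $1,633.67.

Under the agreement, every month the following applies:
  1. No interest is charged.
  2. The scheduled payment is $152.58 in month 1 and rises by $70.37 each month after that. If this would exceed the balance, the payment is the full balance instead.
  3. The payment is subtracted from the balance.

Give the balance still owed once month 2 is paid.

$1,258.14

# | Opening | Payment | End bal
1 | $1,633.67 | $152.58 | $1,481.09
2 | $1,481.09 | $222.95 | $1,258.14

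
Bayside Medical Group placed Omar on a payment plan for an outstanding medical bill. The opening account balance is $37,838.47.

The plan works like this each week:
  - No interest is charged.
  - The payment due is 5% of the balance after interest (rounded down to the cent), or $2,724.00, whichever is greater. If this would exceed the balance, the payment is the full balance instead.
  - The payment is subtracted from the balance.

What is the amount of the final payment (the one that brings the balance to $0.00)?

Week 1: opening $37,838.47; payment $2,724.00; balance $35,114.47
Week 2: opening $35,114.47; payment $2,724.00; balance $32,390.47
Week 3: opening $32,390.47; payment $2,724.00; balance $29,666.47
Week 4: opening $29,666.47; payment $2,724.00; balance $26,942.47
Week 5: opening $26,942.47; payment $2,724.00; balance $24,218.47
Week 6: opening $24,218.47; payment $2,724.00; balance $21,494.47
Week 7: opening $21,494.47; payment $2,724.00; balance $18,770.47
Week 8: opening $18,770.47; payment $2,724.00; balance $16,046.47
Week 9: opening $16,046.47; payment $2,724.00; balance $13,322.47
Week 10: opening $13,322.47; payment $2,724.00; balance $10,598.47
Week 11: opening $10,598.47; payment $2,724.00; balance $7,874.47
Week 12: opening $7,874.47; payment $2,724.00; balance $5,150.47
Week 13: opening $5,150.47; payment $2,724.00; balance $2,426.47
Week 14: opening $2,426.47; payment $2,426.47; balance $0.00

$2,426.47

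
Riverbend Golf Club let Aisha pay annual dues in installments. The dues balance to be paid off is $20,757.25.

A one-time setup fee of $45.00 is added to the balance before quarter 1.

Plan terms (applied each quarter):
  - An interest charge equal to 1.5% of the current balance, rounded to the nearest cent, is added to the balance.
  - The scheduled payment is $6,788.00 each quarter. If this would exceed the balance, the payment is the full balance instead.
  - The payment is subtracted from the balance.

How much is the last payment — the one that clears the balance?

Quarter 1: opening $20,802.25; interest $312.03 → $21,114.28; payment $6,788.00; balance $14,326.28
Quarter 2: opening $14,326.28; interest $214.89 → $14,541.17; payment $6,788.00; balance $7,753.17
Quarter 3: opening $7,753.17; interest $116.30 → $7,869.47; payment $6,788.00; balance $1,081.47
Quarter 4: opening $1,081.47; interest $16.22 → $1,097.69; payment $1,097.69; balance $0.00

$1,097.69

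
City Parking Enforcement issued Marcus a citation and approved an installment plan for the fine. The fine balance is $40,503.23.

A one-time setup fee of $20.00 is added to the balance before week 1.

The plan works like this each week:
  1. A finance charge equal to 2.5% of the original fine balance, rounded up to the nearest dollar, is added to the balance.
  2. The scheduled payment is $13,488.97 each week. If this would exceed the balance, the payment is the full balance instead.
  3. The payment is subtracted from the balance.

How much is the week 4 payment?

# | Opening | Interest | Payment | End bal
1 | $40,523.23 | $1,013.00 | $13,488.97 | $28,047.26
2 | $28,047.26 | $1,013.00 | $13,488.97 | $15,571.29
3 | $15,571.29 | $1,013.00 | $13,488.97 | $3,095.32
4 | $3,095.32 | $1,013.00 | $4,108.32 | $0.00

$4,108.32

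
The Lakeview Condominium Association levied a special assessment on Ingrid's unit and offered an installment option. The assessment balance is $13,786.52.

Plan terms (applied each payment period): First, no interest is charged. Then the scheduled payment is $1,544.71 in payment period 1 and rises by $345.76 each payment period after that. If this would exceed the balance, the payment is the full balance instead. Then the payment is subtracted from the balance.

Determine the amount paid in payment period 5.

Payment period 1: opening $13,786.52; payment $1,544.71; balance $12,241.81
Payment period 2: opening $12,241.81; payment $1,890.47; balance $10,351.34
Payment period 3: opening $10,351.34; payment $2,236.23; balance $8,115.11
Payment period 4: opening $8,115.11; payment $2,581.99; balance $5,533.12
Payment period 5: opening $5,533.12; payment $2,927.75; balance $2,605.37

$2,927.75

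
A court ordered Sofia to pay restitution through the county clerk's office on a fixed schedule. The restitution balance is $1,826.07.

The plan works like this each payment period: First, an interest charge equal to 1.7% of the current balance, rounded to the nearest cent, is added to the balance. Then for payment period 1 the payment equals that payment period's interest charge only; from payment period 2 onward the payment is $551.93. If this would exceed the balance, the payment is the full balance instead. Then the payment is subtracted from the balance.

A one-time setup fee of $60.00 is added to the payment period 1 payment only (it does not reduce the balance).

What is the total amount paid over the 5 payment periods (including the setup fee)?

$1,987.54

Payment period 1: $1,826.07 +$31.04 interest = $1,857.11; pay $31.04 (+ $60.00 fee) → $1,826.07
Payment period 2: $1,826.07 +$31.04 interest = $1,857.11; pay $551.93 → $1,305.18
Payment period 3: $1,305.18 +$22.19 interest = $1,327.37; pay $551.93 → $775.44
Payment period 4: $775.44 +$13.18 interest = $788.62; pay $551.93 → $236.69
Payment period 5: $236.69 +$4.02 interest = $240.71; pay $240.71 → $0.00
Total paid: $1,987.54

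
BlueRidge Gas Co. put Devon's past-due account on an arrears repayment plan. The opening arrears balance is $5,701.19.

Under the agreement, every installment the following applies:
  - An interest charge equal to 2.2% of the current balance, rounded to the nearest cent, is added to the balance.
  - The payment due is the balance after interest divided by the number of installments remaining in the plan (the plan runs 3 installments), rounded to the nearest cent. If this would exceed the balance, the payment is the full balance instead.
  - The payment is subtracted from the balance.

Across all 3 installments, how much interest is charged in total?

$254.56

# | Opening | Interest | Payment | End bal
1 | $5,701.19 | $125.43 | $1,942.21 | $3,884.41
2 | $3,884.41 | $85.46 | $1,984.94 | $1,984.93
3 | $1,984.93 | $43.67 | $2,028.60 | $0.00
Total interest: $125.43 + $85.46 + $43.67 = $254.56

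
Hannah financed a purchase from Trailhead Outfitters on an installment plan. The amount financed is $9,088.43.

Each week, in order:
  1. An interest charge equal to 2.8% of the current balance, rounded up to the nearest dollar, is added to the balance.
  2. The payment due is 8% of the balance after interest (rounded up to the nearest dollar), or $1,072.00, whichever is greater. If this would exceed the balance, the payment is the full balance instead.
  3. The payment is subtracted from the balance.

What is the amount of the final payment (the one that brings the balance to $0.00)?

$880.43

# | Opening | Interest | Payment | End bal
1 | $9,088.43 | $255.00 | $1,072.00 | $8,271.43
2 | $8,271.43 | $232.00 | $1,072.00 | $7,431.43
3 | $7,431.43 | $209.00 | $1,072.00 | $6,568.43
4 | $6,568.43 | $184.00 | $1,072.00 | $5,680.43
5 | $5,680.43 | $160.00 | $1,072.00 | $4,768.43
6 | $4,768.43 | $134.00 | $1,072.00 | $3,830.43
7 | $3,830.43 | $108.00 | $1,072.00 | $2,866.43
8 | $2,866.43 | $81.00 | $1,072.00 | $1,875.43
9 | $1,875.43 | $53.00 | $1,072.00 | $856.43
10 | $856.43 | $24.00 | $880.43 | $0.00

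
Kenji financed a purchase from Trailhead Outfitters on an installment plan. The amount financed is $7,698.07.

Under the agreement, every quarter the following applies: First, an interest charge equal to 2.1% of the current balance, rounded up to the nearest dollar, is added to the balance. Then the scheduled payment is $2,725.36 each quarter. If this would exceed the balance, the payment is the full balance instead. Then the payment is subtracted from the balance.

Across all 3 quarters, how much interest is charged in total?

$323.00

Quarter 1: opening $7,698.07; interest $162.00 → $7,860.07; payment $2,725.36; balance $5,134.71
Quarter 2: opening $5,134.71; interest $108.00 → $5,242.71; payment $2,725.36; balance $2,517.35
Quarter 3: opening $2,517.35; interest $53.00 → $2,570.35; payment $2,570.35; balance $0.00
Total interest: $162.00 + $108.00 + $53.00 = $323.00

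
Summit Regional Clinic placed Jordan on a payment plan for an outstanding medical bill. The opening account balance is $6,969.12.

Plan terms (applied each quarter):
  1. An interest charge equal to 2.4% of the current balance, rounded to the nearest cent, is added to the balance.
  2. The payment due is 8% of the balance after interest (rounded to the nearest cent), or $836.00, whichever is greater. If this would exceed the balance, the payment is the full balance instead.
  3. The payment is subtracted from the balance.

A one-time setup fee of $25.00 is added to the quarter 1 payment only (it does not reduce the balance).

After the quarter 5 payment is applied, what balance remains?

$3,461.01

Quarter 1: $6,969.12 +$167.26 interest = $7,136.38; pay $836.00 (+ $25.00 fee) → $6,300.38
Quarter 2: $6,300.38 +$151.21 interest = $6,451.59; pay $836.00 → $5,615.59
Quarter 3: $5,615.59 +$134.77 interest = $5,750.36; pay $836.00 → $4,914.36
Quarter 4: $4,914.36 +$117.94 interest = $5,032.30; pay $836.00 → $4,196.30
Quarter 5: $4,196.30 +$100.71 interest = $4,297.01; pay $836.00 → $3,461.01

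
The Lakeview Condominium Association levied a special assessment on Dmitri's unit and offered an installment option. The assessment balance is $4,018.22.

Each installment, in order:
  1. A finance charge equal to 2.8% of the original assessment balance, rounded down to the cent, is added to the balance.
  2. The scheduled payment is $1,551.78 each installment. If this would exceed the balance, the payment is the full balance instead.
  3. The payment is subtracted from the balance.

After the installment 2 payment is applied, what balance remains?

$1,139.68

Installment 1: $4,018.22 +$112.51 interest = $4,130.73; pay $1,551.78 → $2,578.95
Installment 2: $2,578.95 +$112.51 interest = $2,691.46; pay $1,551.78 → $1,139.68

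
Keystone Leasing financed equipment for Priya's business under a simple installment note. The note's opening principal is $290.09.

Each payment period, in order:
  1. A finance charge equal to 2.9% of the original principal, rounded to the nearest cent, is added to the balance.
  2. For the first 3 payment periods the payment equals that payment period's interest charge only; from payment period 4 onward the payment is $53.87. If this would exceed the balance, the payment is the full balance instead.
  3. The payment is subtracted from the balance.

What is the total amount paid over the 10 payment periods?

Payment period 1: opening $290.09; interest $8.41 → $298.50; payment $8.41; balance $290.09
Payment period 2: opening $290.09; interest $8.41 → $298.50; payment $8.41; balance $290.09
Payment period 3: opening $290.09; interest $8.41 → $298.50; payment $8.41; balance $290.09
Payment period 4: opening $290.09; interest $8.41 → $298.50; payment $53.87; balance $244.63
Payment period 5: opening $244.63; interest $8.41 → $253.04; payment $53.87; balance $199.17
Payment period 6: opening $199.17; interest $8.41 → $207.58; payment $53.87; balance $153.71
Payment period 7: opening $153.71; interest $8.41 → $162.12; payment $53.87; balance $108.25
Payment period 8: opening $108.25; interest $8.41 → $116.66; payment $53.87; balance $62.79
Payment period 9: opening $62.79; interest $8.41 → $71.20; payment $53.87; balance $17.33
Payment period 10: opening $17.33; interest $8.41 → $25.74; payment $25.74; balance $0.00
Total paid: $374.19

$374.19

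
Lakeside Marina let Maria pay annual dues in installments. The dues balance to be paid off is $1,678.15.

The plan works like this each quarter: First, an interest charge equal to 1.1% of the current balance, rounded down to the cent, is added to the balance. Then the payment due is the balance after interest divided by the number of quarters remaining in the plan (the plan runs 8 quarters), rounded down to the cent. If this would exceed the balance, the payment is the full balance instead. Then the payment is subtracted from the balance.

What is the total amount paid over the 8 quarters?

Quarter 1: $1,678.15 +$18.45 interest = $1,696.60; pay $212.07 → $1,484.53
Quarter 2: $1,484.53 +$16.32 interest = $1,500.85; pay $214.40 → $1,286.45
Quarter 3: $1,286.45 +$14.15 interest = $1,300.60; pay $216.76 → $1,083.84
Quarter 4: $1,083.84 +$11.92 interest = $1,095.76; pay $219.15 → $876.61
Quarter 5: $876.61 +$9.64 interest = $886.25; pay $221.56 → $664.69
Quarter 6: $664.69 +$7.31 interest = $672.00; pay $224.00 → $448.00
Quarter 7: $448.00 +$4.92 interest = $452.92; pay $226.46 → $226.46
Quarter 8: $226.46 +$2.49 interest = $228.95; pay $228.95 → $0.00
Total paid: $1,763.35

$1,763.35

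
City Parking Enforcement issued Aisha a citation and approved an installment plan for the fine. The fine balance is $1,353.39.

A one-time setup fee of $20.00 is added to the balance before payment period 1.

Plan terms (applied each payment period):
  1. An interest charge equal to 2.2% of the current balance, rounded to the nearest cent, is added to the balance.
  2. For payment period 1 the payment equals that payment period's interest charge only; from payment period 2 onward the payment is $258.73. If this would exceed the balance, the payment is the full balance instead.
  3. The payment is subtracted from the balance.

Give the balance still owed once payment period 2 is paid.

$1,144.87

Payment period 1: $1,373.39 +$30.21 interest = $1,403.60; pay $30.21 → $1,373.39
Payment period 2: $1,373.39 +$30.21 interest = $1,403.60; pay $258.73 → $1,144.87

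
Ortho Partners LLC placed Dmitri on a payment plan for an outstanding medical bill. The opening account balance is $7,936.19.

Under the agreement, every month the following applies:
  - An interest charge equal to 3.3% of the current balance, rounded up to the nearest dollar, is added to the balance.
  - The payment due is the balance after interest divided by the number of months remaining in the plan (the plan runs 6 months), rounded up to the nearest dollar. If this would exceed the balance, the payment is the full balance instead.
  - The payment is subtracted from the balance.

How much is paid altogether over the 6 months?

Month 1: opening $7,936.19; interest $262.00 → $8,198.19; payment $1,367.00; balance $6,831.19
Month 2: opening $6,831.19; interest $226.00 → $7,057.19; payment $1,412.00; balance $5,645.19
Month 3: opening $5,645.19; interest $187.00 → $5,832.19; payment $1,459.00; balance $4,373.19
Month 4: opening $4,373.19; interest $145.00 → $4,518.19; payment $1,507.00; balance $3,011.19
Month 5: opening $3,011.19; interest $100.00 → $3,111.19; payment $1,556.00; balance $1,555.19
Month 6: opening $1,555.19; interest $52.00 → $1,607.19; payment $1,607.19; balance $0.00
Total paid: $8,908.19

$8,908.19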